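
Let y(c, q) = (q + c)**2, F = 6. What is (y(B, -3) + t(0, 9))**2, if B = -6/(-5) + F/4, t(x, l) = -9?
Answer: 793881/10000 ≈ 79.388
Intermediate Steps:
B = 27/10 (B = -6/(-5) + 6/4 = -6*(-1/5) + 6*(1/4) = 6/5 + 3/2 = 27/10 ≈ 2.7000)
y(c, q) = (c + q)**2
(y(B, -3) + t(0, 9))**2 = ((27/10 - 3)**2 - 9)**2 = ((-3/10)**2 - 9)**2 = (9/100 - 9)**2 = (-891/100)**2 = 793881/10000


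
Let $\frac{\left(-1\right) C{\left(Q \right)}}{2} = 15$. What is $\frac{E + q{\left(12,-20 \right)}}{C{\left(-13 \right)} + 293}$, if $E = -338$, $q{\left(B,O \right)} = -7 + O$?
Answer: $- \frac{365}{263} \approx -1.3878$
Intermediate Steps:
$C{\left(Q \right)} = -30$ ($C{\left(Q \right)} = \left(-2\right) 15 = -30$)
$\frac{E + q{\left(12,-20 \right)}}{C{\left(-13 \right)} + 293} = \frac{-338 - 27}{-30 + 293} = \frac{-338 - 27}{263} = \left(-365\right) \frac{1}{263} = - \frac{365}{263}$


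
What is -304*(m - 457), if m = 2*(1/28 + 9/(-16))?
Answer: 974738/7 ≈ 1.3925e+5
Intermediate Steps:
m = -59/56 (m = 2*(1*(1/28) + 9*(-1/16)) = 2*(1/28 - 9/16) = 2*(-59/112) = -59/56 ≈ -1.0536)
-304*(m - 457) = -304*(-59/56 - 457) = -304*(-25651/56) = 974738/7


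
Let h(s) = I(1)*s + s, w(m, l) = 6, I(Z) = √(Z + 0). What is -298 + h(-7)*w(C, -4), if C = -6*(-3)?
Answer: -382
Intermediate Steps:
I(Z) = √Z
C = 18
h(s) = 2*s (h(s) = √1*s + s = 1*s + s = s + s = 2*s)
-298 + h(-7)*w(C, -4) = -298 + (2*(-7))*6 = -298 - 14*6 = -298 - 84 = -382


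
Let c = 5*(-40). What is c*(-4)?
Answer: 800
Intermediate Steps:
c = -200
c*(-4) = -200*(-4) = 800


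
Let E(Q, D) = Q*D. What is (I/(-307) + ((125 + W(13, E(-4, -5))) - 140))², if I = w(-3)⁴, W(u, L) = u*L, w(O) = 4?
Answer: 5618851681/94249 ≈ 59617.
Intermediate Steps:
E(Q, D) = D*Q
W(u, L) = L*u
I = 256 (I = 4⁴ = 256)
(I/(-307) + ((125 + W(13, E(-4, -5))) - 140))² = (256/(-307) + ((125 - 5*(-4)*13) - 140))² = (256*(-1/307) + ((125 + 20*13) - 140))² = (-256/307 + ((125 + 260) - 140))² = (-256/307 + (385 - 140))² = (-256/307 + 245)² = (74959/307)² = 5618851681/94249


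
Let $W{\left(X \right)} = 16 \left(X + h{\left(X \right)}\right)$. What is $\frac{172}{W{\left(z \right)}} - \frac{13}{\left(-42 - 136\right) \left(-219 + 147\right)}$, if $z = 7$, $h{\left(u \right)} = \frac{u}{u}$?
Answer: $\frac{34417}{25632} \approx 1.3427$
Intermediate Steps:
$h{\left(u \right)} = 1$
$W{\left(X \right)} = 16 + 16 X$ ($W{\left(X \right)} = 16 \left(X + 1\right) = 16 \left(1 + X\right) = 16 + 16 X$)
$\frac{172}{W{\left(z \right)}} - \frac{13}{\left(-42 - 136\right) \left(-219 + 147\right)} = \frac{172}{16 + 16 \cdot 7} - \frac{13}{\left(-42 - 136\right) \left(-219 + 147\right)} = \frac{172}{16 + 112} - \frac{13}{\left(-178\right) \left(-72\right)} = \frac{172}{128} - \frac{13}{12816} = 172 \cdot \frac{1}{128} - \frac{13}{12816} = \frac{43}{32} - \frac{13}{12816} = \frac{34417}{25632}$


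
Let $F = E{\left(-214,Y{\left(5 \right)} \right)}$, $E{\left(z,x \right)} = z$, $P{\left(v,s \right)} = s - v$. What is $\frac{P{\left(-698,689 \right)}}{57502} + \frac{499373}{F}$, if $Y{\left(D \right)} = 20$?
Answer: $- \frac{7178662357}{3076357} \approx -2333.5$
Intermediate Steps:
$F = -214$
$\frac{P{\left(-698,689 \right)}}{57502} + \frac{499373}{F} = \frac{689 - -698}{57502} + \frac{499373}{-214} = \left(689 + 698\right) \frac{1}{57502} + 499373 \left(- \frac{1}{214}\right) = 1387 \cdot \frac{1}{57502} - \frac{499373}{214} = \frac{1387}{57502} - \frac{499373}{214} = - \frac{7178662357}{3076357}$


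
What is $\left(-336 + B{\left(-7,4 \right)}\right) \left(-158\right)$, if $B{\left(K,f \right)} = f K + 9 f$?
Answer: $51824$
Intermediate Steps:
$B{\left(K,f \right)} = 9 f + K f$ ($B{\left(K,f \right)} = K f + 9 f = 9 f + K f$)
$\left(-336 + B{\left(-7,4 \right)}\right) \left(-158\right) = \left(-336 + 4 \left(9 - 7\right)\right) \left(-158\right) = \left(-336 + 4 \cdot 2\right) \left(-158\right) = \left(-336 + 8\right) \left(-158\right) = \left(-328\right) \left(-158\right) = 51824$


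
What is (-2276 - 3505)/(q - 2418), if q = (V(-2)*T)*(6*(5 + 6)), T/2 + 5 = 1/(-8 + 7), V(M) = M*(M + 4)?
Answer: -1927/250 ≈ -7.7080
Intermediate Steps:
V(M) = M*(4 + M)
T = -12 (T = -10 + 2/(-8 + 7) = -10 + 2/(-1) = -10 + 2*(-1) = -10 - 2 = -12)
q = 3168 (q = (-2*(4 - 2)*(-12))*(6*(5 + 6)) = (-2*2*(-12))*(6*11) = -4*(-12)*66 = 48*66 = 3168)
(-2276 - 3505)/(q - 2418) = (-2276 - 3505)/(3168 - 2418) = -5781/750 = -5781*1/750 = -1927/250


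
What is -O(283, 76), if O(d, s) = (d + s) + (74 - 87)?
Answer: -346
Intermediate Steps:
O(d, s) = -13 + d + s (O(d, s) = (d + s) - 13 = -13 + d + s)
-O(283, 76) = -(-13 + 283 + 76) = -1*346 = -346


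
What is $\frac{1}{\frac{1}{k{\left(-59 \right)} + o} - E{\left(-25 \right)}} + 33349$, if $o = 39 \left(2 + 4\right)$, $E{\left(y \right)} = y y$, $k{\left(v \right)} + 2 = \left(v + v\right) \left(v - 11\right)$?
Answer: $\frac{176999775659}{5307499} \approx 33349.0$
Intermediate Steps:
$k{\left(v \right)} = -2 + 2 v \left(-11 + v\right)$ ($k{\left(v \right)} = -2 + \left(v + v\right) \left(v - 11\right) = -2 + 2 v \left(-11 + v\right)$)
$E{\left(y \right)} = y^{2}$
$o = 234$ ($o = 39 \cdot 6 = 234$)
$\frac{1}{\frac{1}{k{\left(-59 \right)} + o} - E{\left(-25 \right)}} + 33349 = \frac{1}{\frac{1}{\left(-2 - -1298 + 2 \left(-59\right)^{2}\right) + 234} - \left(-25\right)^{2}} + 33349 = \frac{1}{\frac{1}{\left(-2 + 1298 + 2 \cdot 3481\right) + 234} - 625} + 33349 = \frac{1}{\frac{1}{\left(-2 + 1298 + 6962\right) + 234} - 625} + 33349 = \frac{1}{\frac{1}{8258 + 234} - 625} + 33349 = \frac{1}{\frac{1}{8492} - 625} + 33349 = \frac{1}{- \frac{5307499}{8492}} + 33349 = - \frac{8492}{5307499} + 33349 = \frac{176999775659}{5307499}$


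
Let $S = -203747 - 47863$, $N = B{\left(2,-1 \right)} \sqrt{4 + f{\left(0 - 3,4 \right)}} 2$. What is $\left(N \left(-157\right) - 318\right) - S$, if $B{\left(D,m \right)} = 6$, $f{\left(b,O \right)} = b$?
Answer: $249408$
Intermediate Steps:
$N = 12$ ($N = 6 \sqrt{4 + \left(0 - 3\right)} 2 = 6 \sqrt{4 - 3} \cdot 2 = 6 \sqrt{1} \cdot 2 = 6 \cdot 1 \cdot 2 = 6 \cdot 2 = 12$)
$S = -251610$
$\left(N \left(-157\right) - 318\right) - S = \left(12 \left(-157\right) - 318\right) - -251610 = \left(-1884 - 318\right) + 251610 = -2202 + 251610 = 249408$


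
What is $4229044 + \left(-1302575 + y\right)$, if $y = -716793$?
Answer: $2209676$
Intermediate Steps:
$4229044 + \left(-1302575 + y\right) = 4229044 - 2019368 = 2209676$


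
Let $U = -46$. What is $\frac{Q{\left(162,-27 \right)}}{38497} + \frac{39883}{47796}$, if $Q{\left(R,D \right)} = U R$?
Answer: $\frac{1179200059}{1840002612} \approx 0.64087$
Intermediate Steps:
$Q{\left(R,D \right)} = - 46 R$
$\frac{Q{\left(162,-27 \right)}}{38497} + \frac{39883}{47796} = \frac{\left(-46\right) 162}{38497} + \frac{39883}{47796} = \left(-7452\right) \frac{1}{38497} + 39883 \cdot \frac{1}{47796} = - \frac{7452}{38497} + \frac{39883}{47796} = \frac{1179200059}{1840002612}$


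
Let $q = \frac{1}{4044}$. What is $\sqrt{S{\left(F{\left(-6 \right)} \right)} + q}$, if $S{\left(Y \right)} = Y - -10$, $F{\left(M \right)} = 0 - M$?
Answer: $\frac{\sqrt{65416755}}{2022} \approx 4.0$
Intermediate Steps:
$F{\left(M \right)} = - M$
$S{\left(Y \right)} = 10 + Y$ ($S{\left(Y \right)} = Y + 10 = 10 + Y$)
$q = \frac{1}{4044} \approx 0.00024728$
$\sqrt{S{\left(F{\left(-6 \right)} \right)} + q} = \sqrt{\left(10 - -6\right) + \frac{1}{4044}} = \sqrt{\left(10 + 6\right) + \frac{1}{4044}} = \sqrt{16 + \frac{1}{4044}} = \sqrt{\frac{64705}{4044}} = \frac{\sqrt{65416755}}{2022}$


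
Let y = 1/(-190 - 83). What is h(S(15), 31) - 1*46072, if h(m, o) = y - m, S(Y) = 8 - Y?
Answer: -12575746/273 ≈ -46065.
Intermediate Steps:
y = -1/273 (y = 1/(-273) = -1/273 ≈ -0.0036630)
h(m, o) = -1/273 - m
h(S(15), 31) - 1*46072 = (-1/273 - (8 - 1*15)) - 1*46072 = (-1/273 - (8 - 15)) - 46072 = (-1/273 - 1*(-7)) - 46072 = (-1/273 + 7) - 46072 = 1910/273 - 46072 = -12575746/273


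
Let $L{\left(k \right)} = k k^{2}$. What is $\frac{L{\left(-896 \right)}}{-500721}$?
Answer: $\frac{719323136}{500721} \approx 1436.6$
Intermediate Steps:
$L{\left(k \right)} = k^{3}$
$\frac{L{\left(-896 \right)}}{-500721} = \frac{\left(-896\right)^{3}}{-500721} = \left(-719323136\right) \left(- \frac{1}{500721}\right) = \frac{719323136}{500721}$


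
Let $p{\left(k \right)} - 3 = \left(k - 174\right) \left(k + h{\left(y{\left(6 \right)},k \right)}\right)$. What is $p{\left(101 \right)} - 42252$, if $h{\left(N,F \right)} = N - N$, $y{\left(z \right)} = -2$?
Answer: $-49622$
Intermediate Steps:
$h{\left(N,F \right)} = 0$
$p{\left(k \right)} = 3 + k \left(-174 + k\right)$ ($p{\left(k \right)} = 3 + \left(k - 174\right) \left(k + 0\right) = 3 + \left(-174 + k\right) k = 3 + k \left(-174 + k\right)$)
$p{\left(101 \right)} - 42252 = \left(3 + 101^{2} - 17574\right) - 42252 = \left(3 + 10201 - 17574\right) - 42252 = -7370 - 42252 = -49622$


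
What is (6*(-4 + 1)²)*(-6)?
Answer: -324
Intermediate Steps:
(6*(-4 + 1)²)*(-6) = (6*(-3)²)*(-6) = (6*9)*(-6) = 54*(-6) = -324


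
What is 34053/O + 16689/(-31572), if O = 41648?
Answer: 31671487/109575888 ≈ 0.28904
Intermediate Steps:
34053/O + 16689/(-31572) = 34053/41648 + 16689/(-31572) = 34053*(1/41648) + 16689*(-1/31572) = 34053/41648 - 5563/10524 = 31671487/109575888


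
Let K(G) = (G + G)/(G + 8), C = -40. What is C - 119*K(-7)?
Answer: 1626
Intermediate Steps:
K(G) = 2*G/(8 + G) (K(G) = (2*G)/(8 + G) = 2*G/(8 + G))
C - 119*K(-7) = -40 - 238*(-7)/(8 - 7) = -40 - 238*(-7)/1 = -40 - 238*(-7) = -40 - 119*(-14) = -40 + 1666 = 1626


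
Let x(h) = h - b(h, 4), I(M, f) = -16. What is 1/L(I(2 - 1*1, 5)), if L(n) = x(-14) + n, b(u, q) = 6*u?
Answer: 1/54 ≈ 0.018519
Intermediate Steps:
x(h) = -5*h (x(h) = h - 6*h = -5*h)
L(n) = 70 + n (L(n) = -5*(-14) + n = 70 + n)
1/L(I(2 - 1*1, 5)) = 1/(70 - 16) = 1/54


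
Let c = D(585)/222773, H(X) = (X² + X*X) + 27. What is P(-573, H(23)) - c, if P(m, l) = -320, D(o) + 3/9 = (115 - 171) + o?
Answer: -213863666/668319 ≈ -320.00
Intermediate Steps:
D(o) = -169/3 + o (D(o) = -⅓ + ((115 - 171) + o) = -⅓ + (-56 + o) = -169/3 + o)
H(X) = 27 + 2*X² (H(X) = (X² + X²) + 27 = 2*X² + 27 = 27 + 2*X²)
c = 1586/668319 (c = (-169/3 + 585)/222773 = (1586/3)*(1/222773) = 1586/668319 ≈ 0.0023731)
P(-573, H(23)) - c = -320 - 1*1586/668319 = -320 - 1586/668319 = -213863666/668319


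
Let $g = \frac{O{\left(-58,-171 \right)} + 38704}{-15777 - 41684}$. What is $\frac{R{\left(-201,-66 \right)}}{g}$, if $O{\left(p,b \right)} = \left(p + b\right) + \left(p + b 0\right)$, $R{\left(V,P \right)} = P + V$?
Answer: $\frac{15342087}{38417} \approx 399.36$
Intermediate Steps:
$O{\left(p,b \right)} = b + 2 p$ ($O{\left(p,b \right)} = \left(b + p\right) + \left(p + 0\right) = \left(b + p\right) + p = b + 2 p$)
$g = - \frac{38417}{57461}$ ($g = \frac{\left(-171 + 2 \left(-58\right)\right) + 38704}{-15777 - 41684} = \frac{\left(-171 - 116\right) + 38704}{-57461} = \left(-287 + 38704\right) \left(- \frac{1}{57461}\right) = 38417 \left(- \frac{1}{57461}\right) = - \frac{38417}{57461} \approx -0.66858$)
$\frac{R{\left(-201,-66 \right)}}{g} = \frac{-66 - 201}{- \frac{38417}{57461}} = \left(-267\right) \left(- \frac{57461}{38417}\right) = \frac{15342087}{38417}$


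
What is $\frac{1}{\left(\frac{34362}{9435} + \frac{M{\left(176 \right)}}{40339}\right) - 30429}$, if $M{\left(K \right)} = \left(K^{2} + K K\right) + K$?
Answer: $- \frac{126866155}{3859752795029} \approx -3.2869 \cdot 10^{-5}$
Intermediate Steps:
$M{\left(K \right)} = K + 2 K^{2}$ ($M{\left(K \right)} = \left(K^{2} + K^{2}\right) + K = 2 K^{2} + K = K + 2 K^{2}$)
$\frac{1}{\left(\frac{34362}{9435} + \frac{M{\left(176 \right)}}{40339}\right) - 30429} = \frac{1}{\left(\frac{34362}{9435} + \frac{176 \left(1 + 2 \cdot 176\right)}{40339}\right) - 30429} = \frac{1}{\left(34362 \cdot \frac{1}{9435} + 176 \left(1 + 352\right) \frac{1}{40339}\right) - 30429} = \frac{1}{\left(\frac{11454}{3145} + 176 \cdot 353 \cdot \frac{1}{40339}\right) - 30429} = \frac{1}{\left(\frac{11454}{3145} + 62128 \cdot \frac{1}{40339}\right) - 30429} = \frac{1}{\left(\frac{11454}{3145} + \frac{62128}{40339}\right) - 30429} = \frac{1}{\frac{657435466}{126866155} - 30429} = \frac{1}{- \frac{3859752795029}{126866155}} = - \frac{126866155}{3859752795029}$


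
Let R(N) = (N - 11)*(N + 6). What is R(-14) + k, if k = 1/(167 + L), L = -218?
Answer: 10199/51 ≈ 199.98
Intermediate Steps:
R(N) = (-11 + N)*(6 + N)
k = -1/51 (k = 1/(167 - 218) = 1/(-51) = -1/51 ≈ -0.019608)
R(-14) + k = (-66 + (-14)² - 5*(-14)) - 1/51 = (-66 + 196 + 70) - 1/51 = 200 - 1/51 = 10199/51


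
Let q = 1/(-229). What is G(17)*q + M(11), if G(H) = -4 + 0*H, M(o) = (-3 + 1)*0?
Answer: 4/229 ≈ 0.017467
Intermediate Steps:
M(o) = 0 (M(o) = -2*0 = 0)
q = -1/229 ≈ -0.0043668
G(H) = -4 (G(H) = -4 + 0 = -4)
G(17)*q + M(11) = -4*(-1/229) + 0 = 4/229 + 0 = 4/229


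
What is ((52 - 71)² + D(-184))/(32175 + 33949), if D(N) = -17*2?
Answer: 327/66124 ≈ 0.0049453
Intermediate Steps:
D(N) = -34
((52 - 71)² + D(-184))/(32175 + 33949) = ((52 - 71)² - 34)/(32175 + 33949) = ((-19)² - 34)/66124 = (361 - 34)*(1/66124) = 327*(1/66124) = 327/66124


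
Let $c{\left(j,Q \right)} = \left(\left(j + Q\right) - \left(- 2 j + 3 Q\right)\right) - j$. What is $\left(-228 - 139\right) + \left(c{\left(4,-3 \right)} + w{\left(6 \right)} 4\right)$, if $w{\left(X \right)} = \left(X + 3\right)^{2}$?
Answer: $-29$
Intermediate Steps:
$w{\left(X \right)} = \left(3 + X\right)^{2}$
$c{\left(j,Q \right)} = - 2 Q + 2 j$ ($c{\left(j,Q \right)} = \left(\left(Q + j\right) - \left(- 2 j + 3 Q\right)\right) - j = \left(- 2 Q + 3 j\right) - j = - 2 Q + 2 j$)
$\left(-228 - 139\right) + \left(c{\left(4,-3 \right)} + w{\left(6 \right)} 4\right) = \left(-228 - 139\right) + \left(\left(\left(-2\right) \left(-3\right) + 2 \cdot 4\right) + \left(3 + 6\right)^{2} \cdot 4\right) = -367 + \left(\left(6 + 8\right) + 9^{2} \cdot 4\right) = -367 + \left(14 + 81 \cdot 4\right) = -367 + \left(14 + 324\right) = -367 + 338 = -29$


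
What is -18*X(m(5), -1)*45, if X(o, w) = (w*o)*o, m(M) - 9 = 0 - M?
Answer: 12960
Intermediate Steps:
m(M) = 9 - M (m(M) = 9 + (0 - M) = 9 - M)
X(o, w) = w*o**2 (X(o, w) = (o*w)*o = w*o**2)
-18*X(m(5), -1)*45 = -(-18)*(9 - 1*5)**2*45 = -(-18)*(9 - 5)**2*45 = -(-18)*4**2*45 = -(-18)*16*45 = -18*(-16)*45 = 288*45 = 12960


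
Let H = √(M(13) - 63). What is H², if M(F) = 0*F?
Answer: -63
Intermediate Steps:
M(F) = 0
H = 3*I*√7 (H = √(0 - 63) = √(-63) = 3*I*√7 ≈ 7.9373*I)
H² = (3*I*√7)² = -63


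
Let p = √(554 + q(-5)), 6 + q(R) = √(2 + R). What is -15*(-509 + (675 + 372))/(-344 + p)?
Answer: 8070/(344 - √(548 + I*√3)) ≈ 25.172 + 0.0029048*I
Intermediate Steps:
q(R) = -6 + √(2 + R)
p = √(548 + I*√3) (p = √(554 + (-6 + √(2 - 5))) = √(554 + (-6 + √(-3))) = √(554 + (-6 + I*√3)) = √(548 + I*√3) ≈ 23.409 + 0.03699*I)
-15*(-509 + (675 + 372))/(-344 + p) = -15*(-509 + (675 + 372))/(-344 + √(548 + I*√3)) = -15*(-509 + 1047)/(-344 + √(548 + I*√3)) = -8070/(-344 + √(548 + I*√3))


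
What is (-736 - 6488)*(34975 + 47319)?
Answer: -594491856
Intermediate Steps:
(-736 - 6488)*(34975 + 47319) = -7224*82294 = -594491856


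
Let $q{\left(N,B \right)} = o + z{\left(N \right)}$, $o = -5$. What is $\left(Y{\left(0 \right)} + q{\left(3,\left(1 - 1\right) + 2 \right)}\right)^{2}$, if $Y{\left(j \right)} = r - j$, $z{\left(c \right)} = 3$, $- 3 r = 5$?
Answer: $\frac{121}{9} \approx 13.444$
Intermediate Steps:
$r = - \frac{5}{3}$ ($r = \left(- \frac{1}{3}\right) 5 = - \frac{5}{3} \approx -1.6667$)
$Y{\left(j \right)} = - \frac{5}{3} - j$
$q{\left(N,B \right)} = -2$ ($q{\left(N,B \right)} = -5 + 3 = -2$)
$\left(Y{\left(0 \right)} + q{\left(3,\left(1 - 1\right) + 2 \right)}\right)^{2} = \left(\left(- \frac{5}{3} - 0\right) - 2\right)^{2} = \left(\left(- \frac{5}{3} + 0\right) - 2\right)^{2} = \left(- \frac{5}{3} - 2\right)^{2} = \left(- \frac{11}{3}\right)^{2} = \frac{121}{9}$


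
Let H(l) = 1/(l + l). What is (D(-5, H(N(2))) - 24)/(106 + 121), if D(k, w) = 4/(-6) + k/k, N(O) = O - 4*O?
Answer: -71/681 ≈ -0.10426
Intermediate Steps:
N(O) = -3*O
H(l) = 1/(2*l)
D(k, w) = ⅓ (D(k, w) = 4*(-⅙) + 1 = -⅔ + 1 = ⅓)
(D(-5, H(N(2))) - 24)/(106 + 121) = (⅓ - 24)/(106 + 121) = -71/3/227 = -71/3*1/227 = -71/681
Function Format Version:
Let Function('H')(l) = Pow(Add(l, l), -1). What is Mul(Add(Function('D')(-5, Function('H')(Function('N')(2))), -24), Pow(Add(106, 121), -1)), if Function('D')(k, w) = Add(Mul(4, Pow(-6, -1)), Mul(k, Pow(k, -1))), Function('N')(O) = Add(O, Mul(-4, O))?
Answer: Rational(-71, 681) ≈ -0.10426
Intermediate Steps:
Function('N')(O) = Mul(-3, O)
Function('H')(l) = Mul(Rational(1, 2), Pow(l, -1)) (Function('H')(l) = Pow(Mul(2, l), -1) = Mul(Rational(1, 2), Pow(l, -1)))
Function('D')(k, w) = Rational(1, 3) (Function('D')(k, w) = Add(Mul(4, Rational(-1, 6)), 1) = Add(Rational(-2, 3), 1) = Rational(1, 3))
Mul(Add(Function('D')(-5, Function('H')(Function('N')(2))), -24), Pow(Add(106, 121), -1)) = Mul(Add(Rational(1, 3), -24), Pow(Add(106, 121), -1)) = Mul(Rational(-71, 3), Pow(227, -1)) = Mul(Rational(-71, 3), Rational(1, 227)) = Rational(-71, 681)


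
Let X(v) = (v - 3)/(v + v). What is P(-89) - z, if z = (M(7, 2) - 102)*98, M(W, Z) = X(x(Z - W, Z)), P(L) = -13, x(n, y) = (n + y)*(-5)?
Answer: 49719/5 ≈ 9943.8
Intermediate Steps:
x(n, y) = -5*n - 5*y
X(v) = (-3 + v)/(2*v) (X(v) = (-3 + v)/((2*v)) = (-3 + v)*(1/(2*v)) = (-3 + v)/(2*v))
M(W, Z) = (-3 - 10*Z + 5*W)/(2*(-10*Z + 5*W)) (M(W, Z) = (-3 + (-5*(Z - W) - 5*Z))/(2*(-5*(Z - W) - 5*Z)) = (-3 + ((-5*Z + 5*W) - 5*Z))/(2*((-5*Z + 5*W) - 5*Z)) = (-3 + (-10*Z + 5*W))/(2*(-10*Z + 5*W)) = (-3 - 10*Z + 5*W)/(2*(-10*Z + 5*W)))
z = -49784/5 (z = ((3/10 + 2 - ½*7)/(-1*7 + 2*2) - 102)*98 = ((3/10 + 2 - 7/2)/(-7 + 4) - 102)*98 = (-6/5/(-3) - 102)*98 = (-⅓*(-6/5) - 102)*98 = (⅖ - 102)*98 = -508/5*98 = -49784/5 ≈ -9956.8)
P(-89) - z = -13 - 1*(-49784/5) = -13 + 49784/5 = 49719/5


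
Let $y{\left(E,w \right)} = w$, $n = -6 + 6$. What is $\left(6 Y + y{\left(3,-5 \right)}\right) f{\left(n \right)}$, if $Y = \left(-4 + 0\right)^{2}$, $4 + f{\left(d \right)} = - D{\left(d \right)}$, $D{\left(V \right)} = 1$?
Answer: $-455$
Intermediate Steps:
$n = 0$
$f{\left(d \right)} = -5$ ($f{\left(d \right)} = -4 - 1 = -5$)
$Y = 16$ ($Y = \left(-4\right)^{2} = 16$)
$\left(6 Y + y{\left(3,-5 \right)}\right) f{\left(n \right)} = \left(6 \cdot 16 - 5\right) \left(-5\right) = \left(96 - 5\right) \left(-5\right) = 91 \left(-5\right) = -455$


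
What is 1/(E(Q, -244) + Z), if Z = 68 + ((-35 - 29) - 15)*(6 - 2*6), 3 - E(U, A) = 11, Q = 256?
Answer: 1/534 ≈ 0.0018727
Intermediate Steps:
E(U, A) = -8 (E(U, A) = 3 - 1*11 = 3 - 11 = -8)
Z = 542 (Z = 68 + (-64 - 15)*(6 - 12) = 68 - 79*(-6) = 68 + 474 = 542)
1/(E(Q, -244) + Z) = 1/(-8 + 542) = 1/534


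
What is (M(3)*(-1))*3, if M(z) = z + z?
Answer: -18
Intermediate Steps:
M(z) = 2*z
(M(3)*(-1))*3 = ((2*3)*(-1))*3 = (6*(-1))*3 = -6*3 = -18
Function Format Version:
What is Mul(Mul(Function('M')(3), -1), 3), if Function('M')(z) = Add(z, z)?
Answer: -18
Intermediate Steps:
Function('M')(z) = Mul(2, z)
Mul(Mul(Function('M')(3), -1), 3) = Mul(Mul(Mul(2, 3), -1), 3) = Mul(Mul(6, -1), 3) = Mul(-6, 3) = -18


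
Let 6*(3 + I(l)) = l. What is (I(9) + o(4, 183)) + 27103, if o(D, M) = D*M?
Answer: 55667/2 ≈ 27834.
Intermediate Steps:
I(l) = -3 + l/6
(I(9) + o(4, 183)) + 27103 = ((-3 + (⅙)*9) + 4*183) + 27103 = ((-3 + 3/2) + 732) + 27103 = (-3/2 + 732) + 27103 = 1461/2 + 27103 = 55667/2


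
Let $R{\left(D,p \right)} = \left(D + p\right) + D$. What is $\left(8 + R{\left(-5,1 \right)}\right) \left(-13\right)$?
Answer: $13$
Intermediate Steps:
$R{\left(D,p \right)} = p + 2 D$
$\left(8 + R{\left(-5,1 \right)}\right) \left(-13\right) = \left(8 + \left(1 + 2 \left(-5\right)\right)\right) \left(-13\right) = \left(8 + \left(1 - 10\right)\right) \left(-13\right) = \left(8 - 9\right) \left(-13\right) = \left(-1\right) \left(-13\right) = 13$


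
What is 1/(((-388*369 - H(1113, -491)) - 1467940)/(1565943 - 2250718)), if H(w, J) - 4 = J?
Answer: 27391/64425 ≈ 0.42516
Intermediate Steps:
H(w, J) = 4 + J
1/(((-388*369 - H(1113, -491)) - 1467940)/(1565943 - 2250718)) = 1/(((-388*369 - (4 - 491)) - 1467940)/(1565943 - 2250718)) = 1/(((-143172 - 1*(-487)) - 1467940)/(-684775)) = 1/(((-143172 + 487) - 1467940)*(-1/684775)) = 1/((-142685 - 1467940)*(-1/684775)) = 1/(-1610625*(-1/684775)) = 1/(64425/27391) = 27391/64425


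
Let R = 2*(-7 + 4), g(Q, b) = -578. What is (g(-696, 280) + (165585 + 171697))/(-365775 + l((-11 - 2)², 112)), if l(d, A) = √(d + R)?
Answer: -61578952800/66895675231 - 168352*√163/66895675231 ≈ -0.92055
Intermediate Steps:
R = -6 (R = 2*(-3) = -6)
l(d, A) = √(-6 + d) (l(d, A) = √(d - 6) = √(-6 + d))
(g(-696, 280) + (165585 + 171697))/(-365775 + l((-11 - 2)², 112)) = (-578 + (165585 + 171697))/(-365775 + √(-6 + (-11 - 2)²)) = (-578 + 337282)/(-365775 + √(-6 + (-13)²)) = 336704/(-365775 + √(-6 + 169)) = 336704/(-365775 + √163)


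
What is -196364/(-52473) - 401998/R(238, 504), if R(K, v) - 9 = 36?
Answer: -7028401558/787095 ≈ -8929.5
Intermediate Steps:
R(K, v) = 45 (R(K, v) = 9 + 36 = 45)
-196364/(-52473) - 401998/R(238, 504) = -196364/(-52473) - 401998/45 = -196364*(-1/52473) - 401998*1/45 = 196364/52473 - 401998/45 = -7028401558/787095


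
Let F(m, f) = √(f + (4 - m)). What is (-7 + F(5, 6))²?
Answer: (7 - √5)² ≈ 22.695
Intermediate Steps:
F(m, f) = √(4 + f - m)
(-7 + F(5, 6))² = (-7 + √(4 + 6 - 1*5))² = (-7 + √(4 + 6 - 5))² = (-7 + √5)²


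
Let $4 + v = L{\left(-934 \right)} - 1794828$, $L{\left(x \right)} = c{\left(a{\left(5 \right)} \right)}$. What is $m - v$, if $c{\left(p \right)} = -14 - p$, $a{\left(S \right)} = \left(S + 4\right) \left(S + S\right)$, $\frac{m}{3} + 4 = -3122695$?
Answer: $-7573161$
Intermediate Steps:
$m = -9368097$ ($m = -12 + 3 \left(-3122695\right) = -12 - 9368085 = -9368097$)
$a{\left(S \right)} = 2 S \left(4 + S\right)$ ($a{\left(S \right)} = \left(4 + S\right) 2 S = 2 S \left(4 + S\right)$)
$L{\left(x \right)} = -104$ ($L{\left(x \right)} = -14 - 2 \cdot 5 \left(4 + 5\right) = -14 - 2 \cdot 5 \cdot 9 = -14 - 90 = -104$)
$v = -1794936$ ($v = -4 - 1794932 = -1794936$)
$m - v = -9368097 - -1794936 = -9368097 + 1794936 = -7573161$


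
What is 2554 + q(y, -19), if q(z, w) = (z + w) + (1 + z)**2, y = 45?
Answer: 4696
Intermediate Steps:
q(z, w) = w + z + (1 + z)**2 (q(z, w) = (w + z) + (1 + z)**2 = w + z + (1 + z)**2)
2554 + q(y, -19) = 2554 + (-19 + 45 + (1 + 45)**2) = 2554 + (-19 + 45 + 46**2) = 2554 + (-19 + 45 + 2116) = 2554 + 2142 = 4696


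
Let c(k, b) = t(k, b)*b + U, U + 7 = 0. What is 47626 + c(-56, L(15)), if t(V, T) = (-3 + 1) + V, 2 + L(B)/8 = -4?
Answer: 50403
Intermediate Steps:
U = -7 (U = -7 + 0 = -7)
L(B) = -48 (L(B) = -16 + 8*(-4) = -16 - 32 = -48)
t(V, T) = -2 + V
c(k, b) = -7 + b*(-2 + k) (c(k, b) = (-2 + k)*b - 7 = b*(-2 + k) - 7 = -7 + b*(-2 + k))
47626 + c(-56, L(15)) = 47626 + (-7 - 48*(-2 - 56)) = 47626 + (-7 - 48*(-58)) = 47626 + (-7 + 2784) = 47626 + 2777 = 50403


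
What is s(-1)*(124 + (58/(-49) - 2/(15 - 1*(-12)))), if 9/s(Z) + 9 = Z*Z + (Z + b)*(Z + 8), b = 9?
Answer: 40597/1764 ≈ 23.014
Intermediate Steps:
s(Z) = 9/(-9 + Z² + (8 + Z)*(9 + Z)) (s(Z) = 9/(-9 + (Z*Z + (Z + 9)*(Z + 8))) = 9/(-9 + (Z² + (9 + Z)*(8 + Z))) = 9/(-9 + (Z² + (8 + Z)*(9 + Z))) = 9/(-9 + Z² + (8 + Z)*(9 + Z)))
s(-1)*(124 + (58/(-49) - 2/(15 - 1*(-12)))) = (9/(63 + 2*(-1)² + 17*(-1)))*(124 + (58/(-49) - 2/(15 - 1*(-12)))) = (9/(63 + 2*1 - 17))*(124 + (58*(-1/49) - 2/(15 + 12))) = (9/(63 + 2 - 17))*(124 + (-58/49 - 2/27)) = (9/48)*(124 + (-58/49 - 2*1/27)) = (9*(1/48))*(124 + (-58/49 - 2/27)) = 3*(124 - 1664/1323)/16 = (3/16)*(162388/1323) = 40597/1764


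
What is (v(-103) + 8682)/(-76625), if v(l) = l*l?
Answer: -19291/76625 ≈ -0.25176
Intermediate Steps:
v(l) = l²
(v(-103) + 8682)/(-76625) = ((-103)² + 8682)/(-76625) = (10609 + 8682)*(-1/76625) = 19291*(-1/76625) = -19291/76625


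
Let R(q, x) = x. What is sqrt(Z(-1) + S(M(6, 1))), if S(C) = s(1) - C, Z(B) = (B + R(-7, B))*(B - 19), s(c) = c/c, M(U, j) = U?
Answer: sqrt(35) ≈ 5.9161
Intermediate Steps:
s(c) = 1
Z(B) = 2*B*(-19 + B) (Z(B) = (B + B)*(B - 19) = (2*B)*(-19 + B) = 2*B*(-19 + B))
S(C) = 1 - C
sqrt(Z(-1) + S(M(6, 1))) = sqrt(2*(-1)*(-19 - 1) + (1 - 1*6)) = sqrt(2*(-1)*(-20) + (1 - 6)) = sqrt(40 - 5) = sqrt(35)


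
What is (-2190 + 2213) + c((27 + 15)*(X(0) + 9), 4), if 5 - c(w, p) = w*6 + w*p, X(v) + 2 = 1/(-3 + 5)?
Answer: -3122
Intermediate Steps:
X(v) = -3/2 (X(v) = -2 + 1/(-3 + 5) = -2 + 1/2 = -3/2)
c(w, p) = 5 - 6*w - p*w (c(w, p) = 5 - (w*6 + w*p) = 5 - (6*w + p*w) = 5 + (-6*w - p*w) = 5 - 6*w - p*w)
(-2190 + 2213) + c((27 + 15)*(X(0) + 9), 4) = (-2190 + 2213) + (5 - 6*(27 + 15)*(-3/2 + 9) - 1*4*(27 + 15)*(-3/2 + 9)) = 23 + (5 - 252*15/2 - 1*4*42*(15/2)) = 23 + (5 - 6*315 - 1*4*315) = 23 + (5 - 1890 - 1260) = 23 - 3145 = -3122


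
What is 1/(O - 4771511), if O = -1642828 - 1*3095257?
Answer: -1/9509596 ≈ -1.0516e-7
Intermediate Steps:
O = -4738085 (O = -1642828 - 3095257 = -4738085)
1/(O - 4771511) = 1/(-4738085 - 4771511) = 1/(-9509596) = -1/9509596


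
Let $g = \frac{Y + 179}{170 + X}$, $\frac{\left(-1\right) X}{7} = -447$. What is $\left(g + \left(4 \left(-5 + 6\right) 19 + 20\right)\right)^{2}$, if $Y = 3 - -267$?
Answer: $\frac{100586025409}{10883401} \approx 9242.2$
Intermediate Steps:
$Y = 270$ ($Y = 3 + 267 = 270$)
$X = 3129$ ($X = \left(-7\right) \left(-447\right) = 3129$)
$g = \frac{449}{3299}$ ($g = \frac{270 + 179}{170 + 3129} = \frac{449}{3299} \approx 0.1361$)
$\left(g + \left(4 \left(-5 + 6\right) 19 + 20\right)\right)^{2} = \left(\frac{449}{3299} + \left(4 \left(-5 + 6\right) 19 + 20\right)\right)^{2} = \left(\frac{449}{3299} + \left(4 \cdot 1 \cdot 19 + 20\right)\right)^{2} = \left(\frac{449}{3299} + \left(4 \cdot 19 + 20\right)\right)^{2} = \left(\frac{449}{3299} + \left(76 + 20\right)\right)^{2} = \left(\frac{449}{3299} + 96\right)^{2} = \left(\frac{317153}{3299}\right)^{2} = \frac{100586025409}{10883401}$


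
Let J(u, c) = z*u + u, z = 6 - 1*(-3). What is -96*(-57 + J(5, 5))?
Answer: 672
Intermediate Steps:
z = 9 (z = 6 + 3 = 9)
J(u, c) = 10*u (J(u, c) = 9*u + u = 10*u)
-96*(-57 + J(5, 5)) = -96*(-57 + 10*5) = -96*(-57 + 50) = -96*(-7) = 672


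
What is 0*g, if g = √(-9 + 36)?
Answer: 0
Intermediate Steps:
g = 3*√3 (g = √27 = 3*√3 ≈ 5.1962)
0*g = 0*(3*√3) = 0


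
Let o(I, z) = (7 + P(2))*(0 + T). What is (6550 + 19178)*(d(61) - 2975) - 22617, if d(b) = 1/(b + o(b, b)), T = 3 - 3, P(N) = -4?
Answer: -4670342709/61 ≈ -7.6563e+7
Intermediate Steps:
T = 0
o(I, z) = 0 (o(I, z) = (7 - 4)*(0 + 0) = 3*0 = 0)
d(b) = 1/b (d(b) = 1/(b + 0) = 1/b)
(6550 + 19178)*(d(61) - 2975) - 22617 = (6550 + 19178)*(1/61 - 2975) - 22617 = 25728*(1/61 - 2975) - 22617 = 25728*(-181474/61) - 22617 = -4668963072/61 - 22617 = -4670342709/61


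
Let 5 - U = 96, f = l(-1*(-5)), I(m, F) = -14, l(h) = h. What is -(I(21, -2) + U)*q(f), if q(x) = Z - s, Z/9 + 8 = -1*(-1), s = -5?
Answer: -6090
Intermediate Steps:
Z = -63 (Z = -72 + 9*(-1*(-1)) = -72 + 9*1 = -72 + 9 = -63)
f = 5 (f = -1*(-5) = 5)
U = -91 (U = 5 - 1*96 = 5 - 96 = -91)
q(x) = -58 (q(x) = -63 - 1*(-5) = -63 + 5 = -58)
-(I(21, -2) + U)*q(f) = -(-14 - 91)*(-58) = -(-105)*(-58) = -1*6090 = -6090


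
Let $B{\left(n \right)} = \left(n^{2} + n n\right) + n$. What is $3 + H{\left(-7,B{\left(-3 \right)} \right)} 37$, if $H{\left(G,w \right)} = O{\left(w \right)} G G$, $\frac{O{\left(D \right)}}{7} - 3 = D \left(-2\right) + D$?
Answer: $-152289$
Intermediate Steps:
$O{\left(D \right)} = 21 - 7 D$ ($O{\left(D \right)} = 21 + 7 \left(D \left(-2\right) + D\right) = 21 + 7 \left(- 2 D + D\right) = 21 + 7 \left(- D\right) = 21 - 7 D$)
$B{\left(n \right)} = n + 2 n^{2}$ ($B{\left(n \right)} = \left(n^{2} + n^{2}\right) + n = 2 n^{2} + n = n + 2 n^{2}$)
$H{\left(G,w \right)} = G^{2} \left(21 - 7 w\right)$ ($H{\left(G,w \right)} = \left(21 - 7 w\right) G G = \left(21 - 7 w\right) G^{2} = G^{2} \left(21 - 7 w\right)$)
$3 + H{\left(-7,B{\left(-3 \right)} \right)} 37 = 3 + 7 \left(-7\right)^{2} \left(3 - - 3 \left(1 + 2 \left(-3\right)\right)\right) 37 = 3 + 7 \cdot 49 \left(3 - - 3 \left(1 - 6\right)\right) 37 = 3 + 7 \cdot 49 \left(3 - \left(-3\right) \left(-5\right)\right) 37 = 3 + 7 \cdot 49 \left(3 - 15\right) 37 = 3 + 7 \cdot 49 \left(-12\right) 37 = 3 - 152292 = -152289$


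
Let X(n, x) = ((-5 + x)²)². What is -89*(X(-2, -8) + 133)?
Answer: -2553766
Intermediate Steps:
X(n, x) = (-5 + x)⁴
-89*(X(-2, -8) + 133) = -89*((-5 - 8)⁴ + 133) = -89*((-13)⁴ + 133) = -89*(28561 + 133) = -89*28694 = -2553766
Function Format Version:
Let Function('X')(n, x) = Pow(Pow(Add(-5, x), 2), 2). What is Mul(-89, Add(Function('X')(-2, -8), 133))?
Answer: -2553766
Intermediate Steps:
Function('X')(n, x) = Pow(Add(-5, x), 4)
Mul(-89, Add(Function('X')(-2, -8), 133)) = Mul(-89, Add(Pow(Add(-5, -8), 4), 133)) = Mul(-89, Add(Pow(-13, 4), 133)) = Mul(-89, Add(28561, 133)) = Mul(-89, 28694) = -2553766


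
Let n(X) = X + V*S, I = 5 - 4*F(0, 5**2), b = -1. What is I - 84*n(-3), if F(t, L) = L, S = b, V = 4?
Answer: 493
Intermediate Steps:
S = -1
I = -95 (I = 5 - 4*5**2 = 5 - 4*25 = 5 - 100 = -95)
n(X) = -4 + X (n(X) = X + 4*(-1) = X - 4 = -4 + X)
I - 84*n(-3) = -95 - 84*(-4 - 3) = -95 - 84*(-7) = -95 + 588 = 493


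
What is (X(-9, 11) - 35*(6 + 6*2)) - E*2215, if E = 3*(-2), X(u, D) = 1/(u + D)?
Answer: 25321/2 ≈ 12661.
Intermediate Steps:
X(u, D) = 1/(D + u)
E = -6
(X(-9, 11) - 35*(6 + 6*2)) - E*2215 = (1/(11 - 9) - 35*(6 + 6*2)) - (-6)*2215 = (1/2 - 35*(6 + 12)) - 1*(-13290) = (1/2 - 35*18) + 13290 = (1/2 - 630) + 13290 = -1259/2 + 13290 = 25321/2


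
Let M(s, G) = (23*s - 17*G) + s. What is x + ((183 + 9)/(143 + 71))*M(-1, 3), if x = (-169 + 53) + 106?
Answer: -8270/107 ≈ -77.290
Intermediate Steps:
x = -10 (x = -116 + 106 = -10)
M(s, G) = -17*G + 24*s (M(s, G) = (-17*G + 23*s) + s = -17*G + 24*s)
x + ((183 + 9)/(143 + 71))*M(-1, 3) = -10 + ((183 + 9)/(143 + 71))*(-17*3 + 24*(-1)) = -10 + (192/214)*(-51 - 24) = -10 + (192*(1/214))*(-75) = -10 + (96/107)*(-75) = -10 - 7200/107 = -8270/107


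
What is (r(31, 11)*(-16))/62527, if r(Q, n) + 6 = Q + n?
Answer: -576/62527 ≈ -0.0092120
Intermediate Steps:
r(Q, n) = -6 + Q + n (r(Q, n) = -6 + (Q + n) = -6 + Q + n)
(r(31, 11)*(-16))/62527 = ((-6 + 31 + 11)*(-16))/62527 = (36*(-16))*(1/62527) = -576*1/62527 = -576/62527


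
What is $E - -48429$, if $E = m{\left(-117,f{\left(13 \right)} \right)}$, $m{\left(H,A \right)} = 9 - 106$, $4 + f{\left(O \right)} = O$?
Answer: $48332$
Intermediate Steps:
$f{\left(O \right)} = -4 + O$
$m{\left(H,A \right)} = -97$
$E = -97$
$E - -48429 = -97 - -48429 = -97 + 48429 = 48332$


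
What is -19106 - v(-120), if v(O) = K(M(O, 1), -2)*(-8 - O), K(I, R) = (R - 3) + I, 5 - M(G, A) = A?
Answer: -18994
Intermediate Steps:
M(G, A) = 5 - A
K(I, R) = -3 + I + R (K(I, R) = (-3 + R) + I = -3 + I + R)
v(O) = 8 + O (v(O) = (-3 + (5 - 1*1) - 2)*(-8 - O) = (-3 + (5 - 1) - 2)*(-8 - O) = (-3 + 4 - 2)*(-8 - O) = -(-8 - O) = 8 + O)
-19106 - v(-120) = -19106 - (8 - 120) = -19106 - 1*(-112) = -19106 + 112 = -18994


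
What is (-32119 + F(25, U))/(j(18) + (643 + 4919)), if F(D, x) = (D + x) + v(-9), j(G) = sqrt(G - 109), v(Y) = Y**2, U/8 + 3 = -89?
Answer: -182149938/30935935 + 32749*I*sqrt(91)/30935935 ≈ -5.888 + 0.010098*I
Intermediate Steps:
U = -736 (U = -24 + 8*(-89) = -24 - 712 = -736)
j(G) = sqrt(-109 + G)
F(D, x) = 81 + D + x (F(D, x) = (D + x) + (-9)**2 = (D + x) + 81 = 81 + D + x)
(-32119 + F(25, U))/(j(18) + (643 + 4919)) = (-32119 + (81 + 25 - 736))/(sqrt(-109 + 18) + (643 + 4919)) = (-32119 - 630)/(sqrt(-91) + 5562) = -32749/(I*sqrt(91) + 5562) = -32749/(5562 + I*sqrt(91))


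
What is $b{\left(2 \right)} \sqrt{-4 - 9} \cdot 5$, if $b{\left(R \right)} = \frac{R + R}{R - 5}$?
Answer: $- \frac{20 i \sqrt{13}}{3} \approx - 24.037 i$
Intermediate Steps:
$b{\left(R \right)} = \frac{2 R}{-5 + R}$
$b{\left(2 \right)} \sqrt{-4 - 9} \cdot 5 = 2 \cdot 2 \frac{1}{-5 + 2} \sqrt{-4 - 9} \cdot 5 = 2 \cdot 2 \frac{1}{-3} \sqrt{-13} \cdot 5 = 2 \cdot 2 \left(- \frac{1}{3}\right) i \sqrt{13} \cdot 5 = - \frac{4 i \sqrt{13}}{3} \cdot 5 = - \frac{20 i \sqrt{13}}{3}$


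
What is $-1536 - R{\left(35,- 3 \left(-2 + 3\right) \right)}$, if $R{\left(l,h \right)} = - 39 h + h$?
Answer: $-1650$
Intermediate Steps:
$R{\left(l,h \right)} = - 38 h$
$-1536 - R{\left(35,- 3 \left(-2 + 3\right) \right)} = -1536 - - 38 \left(- 3 \left(-2 + 3\right)\right) = -1536 - - 38 \left(\left(-3\right) 1\right) = -1536 - \left(-38\right) \left(-3\right) = -1536 - 114 = -1650$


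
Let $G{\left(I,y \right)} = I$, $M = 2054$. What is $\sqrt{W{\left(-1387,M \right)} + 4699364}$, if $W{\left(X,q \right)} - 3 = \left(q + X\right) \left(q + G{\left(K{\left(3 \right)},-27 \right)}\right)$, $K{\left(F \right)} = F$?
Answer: $\sqrt{6071386} \approx 2464.0$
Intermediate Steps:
$W{\left(X,q \right)} = 3 + \left(3 + q\right) \left(X + q\right)$ ($W{\left(X,q \right)} = 3 + \left(q + X\right) \left(q + 3\right) = 3 + \left(X + q\right) \left(3 + q\right) = 3 + \left(3 + q\right) \left(X + q\right)$)
$\sqrt{W{\left(-1387,M \right)} + 4699364} = \sqrt{\left(3 + 2054^{2} + 3 \left(-1387\right) + 3 \cdot 2054 - 2848898\right) + 4699364} = \sqrt{\left(3 + 4218916 - 4161 + 6162 - 2848898\right) + 4699364} = \sqrt{1372022 + 4699364} = \sqrt{6071386}$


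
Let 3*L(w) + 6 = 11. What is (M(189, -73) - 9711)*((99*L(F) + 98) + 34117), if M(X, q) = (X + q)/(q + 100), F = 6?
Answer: -1001149420/3 ≈ -3.3372e+8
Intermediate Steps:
L(w) = 5/3 (L(w) = -2 + (⅓)*11 = -2 + 11/3 = 5/3)
M(X, q) = (X + q)/(100 + q)
(M(189, -73) - 9711)*((99*L(F) + 98) + 34117) = ((189 - 73)/(100 - 73) - 9711)*((99*(5/3) + 98) + 34117) = (116/27 - 9711)*((165 + 98) + 34117) = ((1/27)*116 - 9711)*(263 + 34117) = (116/27 - 9711)*34380 = -262081/27*34380 = -1001149420/3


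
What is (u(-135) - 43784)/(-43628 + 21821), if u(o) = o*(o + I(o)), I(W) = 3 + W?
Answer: 7739/21807 ≈ 0.35489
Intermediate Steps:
u(o) = o*(3 + 2*o) (u(o) = o*(o + (3 + o)) = o*(3 + 2*o))
(u(-135) - 43784)/(-43628 + 21821) = (-135*(3 + 2*(-135)) - 43784)/(-43628 + 21821) = (-135*(3 - 270) - 43784)/(-21807) = (-135*(-267) - 43784)*(-1/21807) = (36045 - 43784)*(-1/21807) = -7739*(-1/21807) = 7739/21807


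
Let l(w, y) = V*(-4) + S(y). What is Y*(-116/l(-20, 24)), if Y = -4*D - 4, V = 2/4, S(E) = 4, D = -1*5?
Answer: -928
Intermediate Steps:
D = -5
V = ½ (V = 2*(¼) = ½ ≈ 0.50000)
Y = 16 (Y = -4*(-5) - 4 = 20 - 4 = 16)
l(w, y) = 2 (l(w, y) = (½)*(-4) + 4 = -2 + 4 = 2)
Y*(-116/l(-20, 24)) = 16*(-116/2) = 16*(-116*½) = 16*(-58) = -928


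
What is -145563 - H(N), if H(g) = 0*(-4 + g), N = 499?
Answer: -145563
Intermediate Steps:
H(g) = 0
-145563 - H(N) = -145563 - 1*0 = -145563 + 0 = -145563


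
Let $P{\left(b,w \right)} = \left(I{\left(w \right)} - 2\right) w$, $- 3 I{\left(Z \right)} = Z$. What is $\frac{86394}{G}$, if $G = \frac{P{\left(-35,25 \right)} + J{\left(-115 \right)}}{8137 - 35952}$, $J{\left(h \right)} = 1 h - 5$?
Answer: $\frac{1441829466}{227} \approx 6.3517 \cdot 10^{6}$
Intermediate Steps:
$I{\left(Z \right)} = - \frac{Z}{3}$
$J{\left(h \right)} = -5 + h$ ($J{\left(h \right)} = h - 5 = -5 + h$)
$P{\left(b,w \right)} = w \left(-2 - \frac{w}{3}\right)$ ($P{\left(b,w \right)} = \left(- \frac{w}{3} - 2\right) w = \left(-2 - \frac{w}{3}\right) w = w \left(-2 - \frac{w}{3}\right)$)
$G = \frac{227}{16689}$ ($G = \frac{\left(- \frac{1}{3}\right) 25 \left(6 + 25\right) - 120}{8137 - 35952} = \frac{\left(- \frac{1}{3}\right) 25 \cdot 31 - 120}{-27815} = \left(- \frac{775}{3} - 120\right) \left(- \frac{1}{27815}\right) = \left(- \frac{1135}{3}\right) \left(- \frac{1}{27815}\right) = \frac{227}{16689} \approx 0.013602$)
$\frac{86394}{G} = \frac{86394}{\frac{227}{16689}} = 86394 \cdot \frac{16689}{227} = \frac{1441829466}{227}$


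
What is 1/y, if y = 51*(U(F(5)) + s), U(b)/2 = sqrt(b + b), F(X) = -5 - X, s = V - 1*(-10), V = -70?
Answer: -1/3128 - I*sqrt(5)/46920 ≈ -0.00031969 - 4.7657e-5*I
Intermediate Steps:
s = -60 (s = -70 - 1*(-10) = -70 + 10 = -60)
U(b) = 2*sqrt(2)*sqrt(b) (U(b) = 2*sqrt(b + b) = 2*sqrt(2*b) = 2*(sqrt(2)*sqrt(b)) = 2*sqrt(2)*sqrt(b))
y = -3060 + 204*I*sqrt(5) (y = 51*(2*sqrt(2)*sqrt(-5 - 1*5) - 60) = 51*(2*sqrt(2)*sqrt(-5 - 5) - 60) = 51*(2*sqrt(2)*sqrt(-10) - 60) = 51*(2*sqrt(2)*(I*sqrt(10)) - 60) = 51*(4*I*sqrt(5) - 60) = 51*(-60 + 4*I*sqrt(5)) = -3060 + 204*I*sqrt(5) ≈ -3060.0 + 456.16*I)
1/y = 1/(-3060 + 204*I*sqrt(5))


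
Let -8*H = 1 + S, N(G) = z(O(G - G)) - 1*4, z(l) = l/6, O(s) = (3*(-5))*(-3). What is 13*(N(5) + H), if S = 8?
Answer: 247/8 ≈ 30.875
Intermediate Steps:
O(s) = 45 (O(s) = -15*(-3) = 45)
z(l) = l/6 (z(l) = l*(⅙) = l/6)
N(G) = 7/2 (N(G) = (⅙)*45 - 1*4 = 15/2 - 4 = 7/2)
H = -9/8 (H = -(1 + 8)/8 = -⅛*9 = -9/8 ≈ -1.1250)
13*(N(5) + H) = 13*(7/2 - 9/8) = 13*(19/8) = 247/8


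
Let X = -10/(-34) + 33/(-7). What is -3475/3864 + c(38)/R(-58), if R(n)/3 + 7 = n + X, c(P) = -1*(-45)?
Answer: -35604215/31920504 ≈ -1.1154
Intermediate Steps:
X = -526/119 (X = -10*(-1/34) + 33*(-⅐) = 5/17 - 33/7 = -526/119 ≈ -4.4202)
c(P) = 45
R(n) = -4077/119 + 3*n (R(n) = -21 + 3*(n - 526/119) = -21 + 3*(-526/119 + n) = -21 + (-1578/119 + 3*n) = -4077/119 + 3*n)
-3475/3864 + c(38)/R(-58) = -3475/3864 + 45/(-4077/119 + 3*(-58)) = -3475*1/3864 + 45/(-4077/119 - 174) = -3475/3864 + 45/(-24783/119) = -3475/3864 + 45*(-119/24783) = -3475/3864 - 1785/8261 = -35604215/31920504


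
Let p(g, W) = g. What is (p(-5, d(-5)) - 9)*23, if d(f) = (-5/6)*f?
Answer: -322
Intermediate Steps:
d(f) = -5*f/6 (d(f) = (-5*⅙)*f = -5*f/6)
(p(-5, d(-5)) - 9)*23 = (-5 - 9)*23 = -14*23 = -322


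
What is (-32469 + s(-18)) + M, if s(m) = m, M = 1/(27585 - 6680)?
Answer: -679140734/20905 ≈ -32487.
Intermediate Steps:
M = 1/20905 ≈ 4.7835e-5
(-32469 + s(-18)) + M = (-32469 - 18) + 1/20905 = -32487 + 1/20905 = -679140734/20905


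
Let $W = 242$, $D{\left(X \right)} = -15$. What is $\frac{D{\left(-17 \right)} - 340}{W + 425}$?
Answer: $- \frac{355}{667} \approx -0.53223$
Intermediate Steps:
$\frac{D{\left(-17 \right)} - 340}{W + 425} = \frac{-15 - 340}{242 + 425} = - \frac{355}{667}$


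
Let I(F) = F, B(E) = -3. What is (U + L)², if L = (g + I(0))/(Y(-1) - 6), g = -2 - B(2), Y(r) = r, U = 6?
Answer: 1681/49 ≈ 34.306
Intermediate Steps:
g = 1 (g = -2 - 1*(-3) = -2 + 3 = 1)
L = -⅐ (L = (1 + 0)/(-1 - 6) = 1/(-7) = 1*(-⅐) = -⅐ ≈ -0.14286)
(U + L)² = (6 - ⅐)² = (41/7)² = 1681/49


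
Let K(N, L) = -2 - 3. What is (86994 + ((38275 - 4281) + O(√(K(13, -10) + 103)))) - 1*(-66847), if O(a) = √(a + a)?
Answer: 187835 + 2^(¾)*√7 ≈ 1.8784e+5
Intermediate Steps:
K(N, L) = -5
O(a) = √2*√a (O(a) = √(2*a) = √2*√a)
(86994 + ((38275 - 4281) + O(√(K(13, -10) + 103)))) - 1*(-66847) = (86994 + ((38275 - 4281) + √2*√(√(-5 + 103)))) - 1*(-66847) = (86994 + (33994 + √2*√(√98))) + 66847 = (86994 + (33994 + √2*√(7*√2))) + 66847 = (86994 + (33994 + √2*(2^(¼)*√7))) + 66847 = (86994 + (33994 + 2^(¾)*√7)) + 66847 = (120988 + 2^(¾)*√7) + 66847 = 187835 + 2^(¾)*√7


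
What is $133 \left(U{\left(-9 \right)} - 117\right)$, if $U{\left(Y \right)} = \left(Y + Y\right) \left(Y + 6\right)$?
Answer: $-8379$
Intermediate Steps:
$U{\left(Y \right)} = 2 Y \left(6 + Y\right)$
$133 \left(U{\left(-9 \right)} - 117\right) = 133 \left(2 \left(-9\right) \left(6 - 9\right) - 117\right) = 133 \left(2 \left(-9\right) \left(-3\right) - 117\right) = 133 \left(54 - 117\right) = 133 \left(-63\right) = -8379$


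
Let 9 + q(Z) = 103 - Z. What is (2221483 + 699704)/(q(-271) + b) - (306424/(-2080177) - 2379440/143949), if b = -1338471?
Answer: 527951771420949835/36425605127469558 ≈ 14.494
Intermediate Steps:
q(Z) = 94 - Z (q(Z) = -9 + (103 - Z) = 94 - Z)
(2221483 + 699704)/(q(-271) + b) - (306424/(-2080177) - 2379440/143949) = (2221483 + 699704)/((94 - 1*(-271)) - 1338471) - (306424/(-2080177) - 2379440/143949) = 2921187/((94 + 271) - 1338471) - (306424*(-1/2080177) - 2379440*1/143949) = 2921187/(365 - 1338471) - (-306424/2080177 - 2379440/143949) = 2921187/(-1338106) - 1*(-4993765789256/299439398973) = 2921187*(-1/1338106) + 4993765789256/299439398973 = -2921187/1338106 + 4993765789256/299439398973 = 527951771420949835/36425605127469558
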